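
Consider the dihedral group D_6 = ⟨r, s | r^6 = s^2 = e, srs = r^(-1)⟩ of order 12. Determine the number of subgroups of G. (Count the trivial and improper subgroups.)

|G| = 12, so by Lagrange every subgroup order divides 12. Divisors: 1, 2, 3, 4, 6, 12.
Subgroups by order — order 1: 1; order 2: 7; order 3: 1; order 4: 3; order 6: 3; order 12: 1.
Total: 1 + 7 + 1 + 3 + 3 + 1 = 16.

16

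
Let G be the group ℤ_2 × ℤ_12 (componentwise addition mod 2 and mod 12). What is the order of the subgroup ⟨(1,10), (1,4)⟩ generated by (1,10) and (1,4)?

12

|⟨(1,10)⟩| = 6 and |⟨(1,4)⟩| = 6, so |H| is a multiple of lcm(6, 6) = 6 and divides |G| = 24.
Closing under the operation: H = {(0,0), (0,2), (0,4), (0,6), (0,8), (0,10), (1,0), (1,2), (1,4), (1,6), (1,8), (1,10)}, so |H| = 12.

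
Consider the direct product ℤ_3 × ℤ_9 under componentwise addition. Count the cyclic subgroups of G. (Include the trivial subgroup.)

8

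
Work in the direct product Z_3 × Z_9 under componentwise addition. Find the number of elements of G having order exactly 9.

18

An element (a,b) has order lcm(ord(a), ord(b)); count pairs with lcm equal to 9.
Enumerating gives 18 such elements.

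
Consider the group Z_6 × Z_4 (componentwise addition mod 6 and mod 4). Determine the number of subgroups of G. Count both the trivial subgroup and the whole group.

|G| = 24, so by Lagrange every subgroup order divides 24. Divisors: 1, 2, 3, 4, 6, 8, 12, 24.
Subgroups by order — order 1: 1; order 2: 3; order 3: 1; order 4: 3; order 6: 3; order 8: 1; order 12: 3; order 24: 1.
Total: 1 + 3 + 1 + 3 + 3 + 1 + 3 + 1 = 16.

16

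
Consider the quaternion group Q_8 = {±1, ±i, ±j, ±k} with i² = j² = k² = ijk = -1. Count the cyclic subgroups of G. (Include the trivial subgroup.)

Group the elements of G by the cyclic subgroup they generate; each cyclic subgroup of order d accounts for φ(d) elements.
Cyclic subgroups by order — order 1: 1; order 2: 1; order 4: 3.
Total: 5.

5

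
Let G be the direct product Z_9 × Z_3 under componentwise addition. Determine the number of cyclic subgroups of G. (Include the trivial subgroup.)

Each element a generates a cyclic subgroup ⟨a⟩; distinct elements may generate the same one (a cyclic group of order d has φ(d) generators).
Cyclic subgroups by order — order 1: 1; order 3: 4; order 9: 3.
Total: 8.

8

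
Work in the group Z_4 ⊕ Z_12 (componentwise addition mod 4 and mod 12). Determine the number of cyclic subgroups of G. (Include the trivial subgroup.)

Group the elements of G by the cyclic subgroup they generate; each cyclic subgroup of order d accounts for φ(d) elements.
Cyclic subgroups by order — order 1: 1; order 2: 3; order 3: 1; order 4: 6; order 6: 3; order 12: 6.
Total: 20.

20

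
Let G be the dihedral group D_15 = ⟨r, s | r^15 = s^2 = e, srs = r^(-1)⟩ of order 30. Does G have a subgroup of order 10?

Yes

10 | 30. A subgroup of order 10 is {e, r^3, r^6, r^9, r^12, rs, r^4s, r^7s, r^10s, r^13s}.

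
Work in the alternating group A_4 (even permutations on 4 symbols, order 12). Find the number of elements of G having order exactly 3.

The elements of order 3 are: (2 3 4), (2 4 3), (1 2 3), (1 2 4), (1 3 2), (1 3 4), (1 4 2), (1 4 3).
That's 8.

8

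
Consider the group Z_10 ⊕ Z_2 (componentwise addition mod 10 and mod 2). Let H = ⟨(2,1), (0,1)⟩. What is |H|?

10

|⟨(2,1)⟩| = 10 and |⟨(0,1)⟩| = 2, so |H| is a multiple of lcm(10, 2) = 10 and divides |G| = 20.
Closing under the operation: H = {(0,0), (0,1), (2,0), (2,1), (4,0), (4,1), (6,0), (6,1), (8,0), (8,1)}, so |H| = 10.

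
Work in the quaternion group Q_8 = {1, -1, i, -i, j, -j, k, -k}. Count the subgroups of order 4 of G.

3

|G| = 8 and 4 | 8, so subgroups of order 4 are possible by Lagrange.
The subgroups of order 4 are: {1, -1, i, -i}; {1, -1, j, -j}; {1, -1, k, -k}.
So G has 3 subgroups of order 4.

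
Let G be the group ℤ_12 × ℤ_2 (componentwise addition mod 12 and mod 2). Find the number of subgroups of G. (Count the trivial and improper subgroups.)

16

|G| = 24, so by Lagrange every subgroup order divides 24. Divisors: 1, 2, 3, 4, 6, 8, 12, 24.
Subgroups by order — order 1: 1; order 2: 3; order 3: 1; order 4: 3; order 6: 3; order 8: 1; order 12: 3; order 24: 1.
Total: 1 + 3 + 1 + 3 + 3 + 1 + 3 + 1 = 16.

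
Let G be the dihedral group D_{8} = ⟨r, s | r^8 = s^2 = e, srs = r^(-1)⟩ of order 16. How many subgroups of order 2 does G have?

9

|G| = 16 and 2 | 16, so subgroups of order 2 are possible by Lagrange.
The subgroups of order 2 are: {e, r^2s}; {e, r^3s}; {e, r^4}; {e, r^4s}; … (9 in all).
So G has 9 subgroups of order 2.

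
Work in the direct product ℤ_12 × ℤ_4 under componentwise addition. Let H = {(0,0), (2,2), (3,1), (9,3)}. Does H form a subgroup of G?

No

(2,2) ∈ H but its inverse (10,2) ∉ H, so H is not a subgroup.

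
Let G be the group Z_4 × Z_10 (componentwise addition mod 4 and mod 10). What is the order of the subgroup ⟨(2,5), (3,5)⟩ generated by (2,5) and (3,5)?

|⟨(2,5)⟩| = 2 and |⟨(3,5)⟩| = 4, so |H| is a multiple of lcm(2, 4) = 4 and divides |G| = 40.
Closing under the operation: H = {(0,0), (0,5), (1,0), (1,5), (2,0), (2,5), (3,0), (3,5)}, so |H| = 8.

8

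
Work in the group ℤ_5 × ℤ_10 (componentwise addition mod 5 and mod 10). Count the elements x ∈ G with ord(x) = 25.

An element (a,b) has order lcm(ord(a), ord(b)); count pairs with lcm equal to 25.
Enumerating gives 0 such elements.

0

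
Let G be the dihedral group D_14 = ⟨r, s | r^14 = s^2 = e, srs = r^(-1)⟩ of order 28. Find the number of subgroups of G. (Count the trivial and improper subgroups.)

28

|G| = 28, so by Lagrange every subgroup order divides 28. Divisors: 1, 2, 4, 7, 14, 28.
Subgroups by order — order 1: 1; order 2: 15; order 4: 7; order 7: 1; order 14: 3; order 28: 1.
Total: 1 + 15 + 7 + 1 + 3 + 1 = 28.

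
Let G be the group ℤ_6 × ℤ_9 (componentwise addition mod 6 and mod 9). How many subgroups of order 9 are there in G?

4

|G| = 54 and 9 | 54, so subgroups of order 9 are possible by Lagrange.
The subgroups of order 9 are: {(0,0), (0,1), (0,2), (0,3), (0,4), (0,5), (0,6), (0,7), (0,8)}; {(0,0), (0,3), (0,6), (2,0), (2,3), (2,6), (4,0), (4,3), (4,6)}; {(0,0), (0,3), (0,6), (2,1), (2,4), (2,7), (4,2), (4,5), (4,8)}; {(0,0), (0,3), (0,6), (2,2), (2,5), (2,8), (4,1), (4,4), (4,7)}.
So G has 4 subgroups of order 9.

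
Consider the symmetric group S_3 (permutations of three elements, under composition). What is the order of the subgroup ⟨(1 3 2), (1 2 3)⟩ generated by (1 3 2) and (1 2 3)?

3

|⟨(1 3 2)⟩| = 3 and |⟨(1 2 3)⟩| = 3, so |H| is a multiple of lcm(3, 3) = 3 and divides |G| = 6.
Closing under the operation: H = {e, (1 2 3), (1 3 2)}, so |H| = 3.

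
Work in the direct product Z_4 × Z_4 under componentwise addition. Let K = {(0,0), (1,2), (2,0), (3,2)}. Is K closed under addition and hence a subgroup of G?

Yes

|K| = 4 divides |G| = 16, consistent with Lagrange.
K contains the identity, every element's inverse is in K, and K is closed under +: it is a subgroup.
In fact K = ⟨(3,2)⟩.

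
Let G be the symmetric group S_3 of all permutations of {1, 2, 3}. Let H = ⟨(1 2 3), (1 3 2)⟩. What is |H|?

3

|⟨(1 2 3)⟩| = 3 and |⟨(1 3 2)⟩| = 3, so |H| is a multiple of lcm(3, 3) = 3 and divides |G| = 6.
Closing under the operation: H = {e, (1 2 3), (1 3 2)}, so |H| = 3.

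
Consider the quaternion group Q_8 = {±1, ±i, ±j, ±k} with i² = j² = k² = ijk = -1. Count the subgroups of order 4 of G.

3

|G| = 8 and 4 | 8, so subgroups of order 4 are possible by Lagrange.
The subgroups of order 4 are: {1, -1, i, -i}; {1, -1, j, -j}; {1, -1, k, -k}.
So G has 3 subgroups of order 4.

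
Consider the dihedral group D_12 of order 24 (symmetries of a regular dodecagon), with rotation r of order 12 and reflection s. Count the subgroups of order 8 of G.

3

|G| = 24 and 8 | 24, so subgroups of order 8 are possible by Lagrange.
The subgroups of order 8 are: {e, r^3, r^6, r^9, rs, r^4s, r^7s, r^10s}; {e, r^3, r^6, r^9, r^2s, r^5s, r^8s, r^11s}; {e, r^3, r^6, r^9, s, r^3s, r^6s, r^9s}.
So G has 3 subgroups of order 8.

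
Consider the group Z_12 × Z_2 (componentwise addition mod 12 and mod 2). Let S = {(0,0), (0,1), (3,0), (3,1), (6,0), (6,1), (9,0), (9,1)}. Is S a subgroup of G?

|S| = 8 divides |G| = 24, consistent with Lagrange.
S contains the identity, every element's inverse is in S, and S is closed under +: it is a subgroup.

Yes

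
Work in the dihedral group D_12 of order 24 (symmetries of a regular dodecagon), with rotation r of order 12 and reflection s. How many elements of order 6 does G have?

2

The elements of order 6 are: r^2, r^10.
That's 2.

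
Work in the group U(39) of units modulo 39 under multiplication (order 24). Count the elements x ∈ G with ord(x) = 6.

The elements of order 6 are: 4, 10, 17, 23, 29, 35.
That's 6.

6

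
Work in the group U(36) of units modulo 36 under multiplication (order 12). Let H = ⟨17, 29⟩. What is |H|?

|⟨17⟩| = 2 and |⟨29⟩| = 6, so |H| is a multiple of lcm(2, 6) = 6 and divides |G| = 12.
Closing under the operation: H = {1, 5, 13, 17, 25, 29}, so |H| = 6.

6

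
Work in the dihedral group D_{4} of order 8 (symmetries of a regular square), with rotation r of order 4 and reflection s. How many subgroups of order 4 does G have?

|G| = 8 and 4 | 8, so subgroups of order 4 are possible by Lagrange.
The subgroups of order 4 are: {e, r, r^2, r^3}; {e, r^2, s, r^2s}; {e, r^2, rs, r^3s}.
So G has 3 subgroups of order 4.

3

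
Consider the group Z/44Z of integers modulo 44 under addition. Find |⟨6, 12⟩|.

22

|⟨6⟩| = 22 and |⟨12⟩| = 11, so |H| is a multiple of lcm(22, 11) = 22 and divides |G| = 44.
Closing under the operation: H = {0, 2, 4, 6, 8, 10, 12, 14, 16, 18, 20, 22, 24, 26, 28, 30, 32, 34, 36, 38, 40, 42}, so |H| = 22.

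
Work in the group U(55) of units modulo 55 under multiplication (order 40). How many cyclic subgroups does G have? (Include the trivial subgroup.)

12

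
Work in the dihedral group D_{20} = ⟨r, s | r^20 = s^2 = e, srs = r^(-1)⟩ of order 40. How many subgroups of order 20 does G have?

|G| = 40 and 20 | 40, so subgroups of order 20 are possible by Lagrange.
The subgroups of order 20 are: {e, r, r^2, r^3, r^4, r^5, r^6, r^7, r^8, r^9, r^10, r^11, r^12, r^13, r^14, r^15, r^16, r^17, r^18, r^19}; {e, r^2, r^4, r^6, r^8, r^10, r^12, r^14, r^16, r^18, s, r^2s, r^4s, r^6s, r^8s, r^10s, r^12s, r^14s, r^16s, r^18s}; {e, r^2, r^4, r^6, r^8, r^10, r^12, r^14, r^16, r^18, rs, r^3s, r^5s, r^7s, r^9s, r^11s, r^13s, r^15s, r^17s, r^19s}.
So G has 3 subgroups of order 20.

3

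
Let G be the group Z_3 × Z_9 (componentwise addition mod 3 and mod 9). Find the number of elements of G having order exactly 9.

18

An element (a,b) has order lcm(ord(a), ord(b)); count pairs with lcm equal to 9.
Enumerating gives 18 such elements.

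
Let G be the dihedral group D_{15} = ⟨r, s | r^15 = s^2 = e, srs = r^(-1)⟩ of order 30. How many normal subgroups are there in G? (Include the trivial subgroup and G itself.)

G has 28 subgroups. Checking conjugation-invariance by order — order 1: 1/1 normal; order 2: 0/15 normal; order 3: 1/1 normal; order 5: 1/1 normal; order 6: 0/5 normal; order 10: 0/3 normal; order 15: 1/1 normal; order 30: 1/1 normal.
Total normal subgroups: 5.

5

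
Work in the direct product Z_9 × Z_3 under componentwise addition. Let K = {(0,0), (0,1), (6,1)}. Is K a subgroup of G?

No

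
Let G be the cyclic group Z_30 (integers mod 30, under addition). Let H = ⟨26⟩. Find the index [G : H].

|⟨26⟩| = 15 and |G| = 30.
By Lagrange, [G : H] = |G|/|H| = 30/15 = 2.

2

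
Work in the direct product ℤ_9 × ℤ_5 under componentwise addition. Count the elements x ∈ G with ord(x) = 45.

24

An element (a,b) has order lcm(ord(a), ord(b)); count pairs with lcm equal to 45.
Enumerating gives 24 such elements.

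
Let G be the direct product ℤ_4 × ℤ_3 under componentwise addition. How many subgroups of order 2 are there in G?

|G| = 12 and 2 | 12, so subgroups of order 2 are possible by Lagrange.
The subgroups of order 2 are: {(0,0), (2,0)}.
So G has 1 subgroup of order 2.

1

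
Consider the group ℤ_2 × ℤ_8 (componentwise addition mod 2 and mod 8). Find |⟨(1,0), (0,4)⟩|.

4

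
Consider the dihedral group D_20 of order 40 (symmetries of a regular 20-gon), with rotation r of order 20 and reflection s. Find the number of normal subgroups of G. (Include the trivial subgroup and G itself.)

9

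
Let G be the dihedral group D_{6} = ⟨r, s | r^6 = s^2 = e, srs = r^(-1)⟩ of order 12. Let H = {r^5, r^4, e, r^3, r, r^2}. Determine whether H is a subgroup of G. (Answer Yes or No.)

Yes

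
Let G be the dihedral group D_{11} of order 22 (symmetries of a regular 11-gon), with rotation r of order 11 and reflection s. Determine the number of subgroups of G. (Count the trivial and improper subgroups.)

14

|G| = 22, so by Lagrange every subgroup order divides 22. Divisors: 1, 2, 11, 22.
Subgroups by order — order 1: 1; order 2: 11; order 11: 1; order 22: 1.
Total: 1 + 11 + 1 + 1 = 14.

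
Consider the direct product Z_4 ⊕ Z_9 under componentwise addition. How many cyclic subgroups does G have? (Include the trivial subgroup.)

9

A cyclic subgroup of order d is generated by each of its φ(d) elements of order d, so the cyclic subgroups of order d number (#elements of order d)/φ(d).
Cyclic subgroups by order — order 1: 1; order 2: 1; order 3: 1; order 4: 1; order 6: 1; order 9: 1; order 12: 1; order 18: 1; order 36: 1.
Total: 9.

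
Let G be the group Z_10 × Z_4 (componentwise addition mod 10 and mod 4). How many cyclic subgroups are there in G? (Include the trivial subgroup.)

12

Each element a generates a cyclic subgroup ⟨a⟩; distinct elements may generate the same one (a cyclic group of order d has φ(d) generators).
Cyclic subgroups by order — order 1: 1; order 2: 3; order 4: 2; order 5: 1; order 10: 3; order 20: 2.
Total: 12.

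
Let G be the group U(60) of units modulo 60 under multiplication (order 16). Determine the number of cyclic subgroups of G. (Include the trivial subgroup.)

12

Group the elements of G by the cyclic subgroup they generate; each cyclic subgroup of order d accounts for φ(d) elements.
Cyclic subgroups by order — order 1: 1; order 2: 7; order 4: 4.
Total: 12.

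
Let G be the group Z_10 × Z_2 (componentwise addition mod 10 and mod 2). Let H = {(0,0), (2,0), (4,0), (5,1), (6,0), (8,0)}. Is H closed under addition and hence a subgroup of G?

No

|H| = 6 does not divide |G| = 20, so by Lagrange H is not a subgroup.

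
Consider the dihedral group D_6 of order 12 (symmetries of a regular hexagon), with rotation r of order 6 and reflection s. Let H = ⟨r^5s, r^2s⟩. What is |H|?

|⟨r^5s⟩| = 2 and |⟨r^2s⟩| = 2, so |H| is a multiple of lcm(2, 2) = 2 and divides |G| = 12.
Closing under the operation: H = {e, r^3, r^2s, r^5s}, so |H| = 4.

4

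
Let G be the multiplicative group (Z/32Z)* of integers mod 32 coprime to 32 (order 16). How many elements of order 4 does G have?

4

The elements of order 4 are: 7, 9, 23, 25.
That's 4.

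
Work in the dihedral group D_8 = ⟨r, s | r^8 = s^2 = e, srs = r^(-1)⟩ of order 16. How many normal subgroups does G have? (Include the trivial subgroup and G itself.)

7

G has 19 subgroups. Checking conjugation-invariance by order — order 1: 1/1 normal; order 2: 1/9 normal; order 4: 1/5 normal; order 8: 3/3 normal; order 16: 1/1 normal.
Total normal subgroups: 7.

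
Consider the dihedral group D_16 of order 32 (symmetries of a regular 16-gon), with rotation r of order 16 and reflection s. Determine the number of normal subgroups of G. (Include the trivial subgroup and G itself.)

G has 36 subgroups. Checking conjugation-invariance by order — order 1: 1/1 normal; order 2: 1/17 normal; order 4: 1/9 normal; order 8: 1/5 normal; order 16: 3/3 normal; order 32: 1/1 normal.
Total normal subgroups: 8.

8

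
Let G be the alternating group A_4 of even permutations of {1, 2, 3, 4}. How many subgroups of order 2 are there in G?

|G| = 12 and 2 | 12, so subgroups of order 2 are possible by Lagrange.
The subgroups of order 2 are: {e, (1 2)(3 4)}; {e, (1 3)(2 4)}; {e, (1 4)(2 3)}.
So G has 3 subgroups of order 2.

3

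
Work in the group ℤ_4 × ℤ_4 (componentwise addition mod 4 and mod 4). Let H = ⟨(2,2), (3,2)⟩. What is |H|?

8

|⟨(2,2)⟩| = 2 and |⟨(3,2)⟩| = 4, so |H| is a multiple of lcm(2, 4) = 4 and divides |G| = 16.
Closing under the operation: H = {(0,0), (0,2), (1,0), (1,2), (2,0), (2,2), (3,0), (3,2)}, so |H| = 8.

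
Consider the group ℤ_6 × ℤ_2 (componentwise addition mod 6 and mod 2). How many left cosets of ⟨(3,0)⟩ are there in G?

|⟨(3,0)⟩| = 2 and |G| = 12.
By Lagrange, [G : H] = |G|/|H| = 12/2 = 6.

6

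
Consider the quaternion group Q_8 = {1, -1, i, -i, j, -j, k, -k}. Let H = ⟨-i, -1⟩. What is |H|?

4

|⟨-i⟩| = 4 and |⟨-1⟩| = 2, so |H| is a multiple of lcm(4, 2) = 4 and divides |G| = 8.
Closing under the operation: H = {1, -1, i, -i}, so |H| = 4.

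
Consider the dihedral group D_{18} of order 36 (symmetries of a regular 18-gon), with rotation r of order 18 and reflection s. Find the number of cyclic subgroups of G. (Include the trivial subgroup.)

24

Group the elements of G by the cyclic subgroup they generate; each cyclic subgroup of order d accounts for φ(d) elements.
Cyclic subgroups by order — order 1: 1; order 2: 19; order 3: 1; order 6: 1; order 9: 1; order 18: 1.
Total: 24.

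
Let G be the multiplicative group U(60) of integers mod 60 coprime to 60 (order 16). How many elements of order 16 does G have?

0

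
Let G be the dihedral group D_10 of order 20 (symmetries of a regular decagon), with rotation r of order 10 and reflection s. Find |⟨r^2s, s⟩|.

10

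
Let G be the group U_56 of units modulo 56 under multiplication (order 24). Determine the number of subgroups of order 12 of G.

7

|G| = 24 and 12 | 24, so subgroups of order 12 are possible by Lagrange.
The subgroups of order 12 are: {1, 5, 9, 11, 13, 25, 31, 43, 45, 47, 51, 55}; {1, 9, 11, 15, 23, 25, 29, 37, 39, 43, 51, 53}; {1, 3, 9, 11, 17, 19, 25, 27, 33, 41, 43, 51}; {1, 3, 5, 9, 13, 15, 19, 23, 25, 27, 39, 45}; … (7 in all).
So G has 7 subgroups of order 12.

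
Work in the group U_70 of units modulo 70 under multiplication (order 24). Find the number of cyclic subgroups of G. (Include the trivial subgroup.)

12

A cyclic subgroup of order d is generated by each of its φ(d) elements of order d, so the cyclic subgroups of order d number (#elements of order d)/φ(d).
Cyclic subgroups by order — order 1: 1; order 2: 3; order 3: 1; order 4: 2; order 6: 3; order 12: 2.
Total: 12.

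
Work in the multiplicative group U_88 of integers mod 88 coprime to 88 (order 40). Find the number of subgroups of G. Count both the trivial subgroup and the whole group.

|G| = 40, so by Lagrange every subgroup order divides 40. Divisors: 1, 2, 4, 5, 8, 10, 20, 40.
Subgroups by order — order 1: 1; order 2: 7; order 4: 7; order 5: 1; order 8: 1; order 10: 7; order 20: 7; order 40: 1.
Total: 1 + 7 + 7 + 1 + 1 + 7 + 7 + 1 = 32.

32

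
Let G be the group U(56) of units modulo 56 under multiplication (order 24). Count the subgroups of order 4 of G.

7

|G| = 24 and 4 | 24, so subgroups of order 4 are possible by Lagrange.
The subgroups of order 4 are: {1, 13, 15, 27}; {1, 13, 29, 41}; {1, 13, 43, 55}; {1, 15, 29, 43}; … (7 in all).
So G has 7 subgroups of order 4.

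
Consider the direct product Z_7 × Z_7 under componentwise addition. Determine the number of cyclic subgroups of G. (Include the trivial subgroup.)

9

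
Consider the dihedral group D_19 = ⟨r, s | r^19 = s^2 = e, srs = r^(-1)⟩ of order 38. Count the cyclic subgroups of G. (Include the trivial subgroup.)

21

Group the elements of G by the cyclic subgroup they generate; each cyclic subgroup of order d accounts for φ(d) elements.
Cyclic subgroups by order — order 1: 1; order 2: 19; order 19: 1.
Total: 21.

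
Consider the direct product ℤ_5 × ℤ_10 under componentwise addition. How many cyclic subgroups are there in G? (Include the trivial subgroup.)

A cyclic subgroup of order d is generated by each of its φ(d) elements of order d, so the cyclic subgroups of order d number (#elements of order d)/φ(d).
Cyclic subgroups by order — order 1: 1; order 2: 1; order 5: 6; order 10: 6.
Total: 14.

14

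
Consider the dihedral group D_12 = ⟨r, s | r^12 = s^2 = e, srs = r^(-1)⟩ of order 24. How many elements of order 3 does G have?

2

The elements of order 3 are: r^4, r^8.
That's 2.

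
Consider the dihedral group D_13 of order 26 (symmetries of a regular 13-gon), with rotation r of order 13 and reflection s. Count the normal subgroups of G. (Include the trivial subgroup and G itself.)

G has 16 subgroups. Checking conjugation-invariance by order — order 1: 1/1 normal; order 2: 0/13 normal; order 13: 1/1 normal; order 26: 1/1 normal.
Total normal subgroups: 3.

3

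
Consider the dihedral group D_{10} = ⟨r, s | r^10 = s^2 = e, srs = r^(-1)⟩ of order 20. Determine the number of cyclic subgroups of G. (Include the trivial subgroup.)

14

A cyclic subgroup of order d is generated by each of its φ(d) elements of order d, so the cyclic subgroups of order d number (#elements of order d)/φ(d).
Cyclic subgroups by order — order 1: 1; order 2: 11; order 5: 1; order 10: 1.
Total: 14.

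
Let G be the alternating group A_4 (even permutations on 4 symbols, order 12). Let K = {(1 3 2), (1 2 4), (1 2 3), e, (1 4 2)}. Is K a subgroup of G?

No

|K| = 5 does not divide |G| = 12, so by Lagrange K is not a subgroup.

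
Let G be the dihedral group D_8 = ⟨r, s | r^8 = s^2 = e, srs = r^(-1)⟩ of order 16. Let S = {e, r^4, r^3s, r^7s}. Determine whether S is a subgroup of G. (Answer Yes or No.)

|S| = 4 divides |G| = 16, consistent with Lagrange.
S contains the identity, every element's inverse is in S, and S is closed under ·: it is a subgroup.

Yes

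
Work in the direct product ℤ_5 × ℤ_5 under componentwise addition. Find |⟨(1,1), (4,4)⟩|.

5

|⟨(1,1)⟩| = 5 and |⟨(4,4)⟩| = 5, so |H| is a multiple of lcm(5, 5) = 5 and divides |G| = 25.
Closing under the operation: H = {(0,0), (1,1), (2,2), (3,3), (4,4)}, so |H| = 5.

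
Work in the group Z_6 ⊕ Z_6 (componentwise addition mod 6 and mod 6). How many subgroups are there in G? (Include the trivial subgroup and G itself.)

30

|G| = 36, so by Lagrange every subgroup order divides 36. Divisors: 1, 2, 3, 4, 6, 9, 12, 18, 36.
Subgroups by order — order 1: 1; order 2: 3; order 3: 4; order 4: 1; order 6: 12; order 9: 1; order 12: 4; order 18: 3; order 36: 1.
Total: 1 + 3 + 4 + 1 + 12 + 1 + 4 + 3 + 1 = 30.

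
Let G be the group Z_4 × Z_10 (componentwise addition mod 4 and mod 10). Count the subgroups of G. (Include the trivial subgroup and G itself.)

16

|G| = 40, so by Lagrange every subgroup order divides 40. Divisors: 1, 2, 4, 5, 8, 10, 20, 40.
Subgroups by order — order 1: 1; order 2: 3; order 4: 3; order 5: 1; order 8: 1; order 10: 3; order 20: 3; order 40: 1.
Total: 1 + 3 + 3 + 1 + 1 + 3 + 3 + 1 = 16.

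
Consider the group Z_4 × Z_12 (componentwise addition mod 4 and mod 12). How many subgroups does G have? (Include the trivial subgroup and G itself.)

30

|G| = 48, so by Lagrange every subgroup order divides 48. Divisors: 1, 2, 3, 4, 6, 8, 12, 16, 24, 48.
Subgroups by order — order 1: 1; order 2: 3; order 3: 1; order 4: 7; order 6: 3; order 8: 3; order 12: 7; order 16: 1; order 24: 3; order 48: 1.
Total: 1 + 3 + 1 + 7 + 3 + 3 + 7 + 1 + 3 + 1 = 30.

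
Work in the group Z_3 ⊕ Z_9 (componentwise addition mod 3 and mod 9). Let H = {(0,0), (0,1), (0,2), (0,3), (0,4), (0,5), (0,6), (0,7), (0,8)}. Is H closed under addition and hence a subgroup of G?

|H| = 9 divides |G| = 27, consistent with Lagrange.
H contains the identity, every element's inverse is in H, and H is closed under +: it is a subgroup.
In fact H = ⟨(0,1)⟩.

Yes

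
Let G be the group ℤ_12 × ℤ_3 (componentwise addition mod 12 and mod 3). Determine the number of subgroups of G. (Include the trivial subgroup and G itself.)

|G| = 36, so by Lagrange every subgroup order divides 36. Divisors: 1, 2, 3, 4, 6, 9, 12, 18, 36.
Subgroups by order — order 1: 1; order 2: 1; order 3: 4; order 4: 1; order 6: 4; order 9: 1; order 12: 4; order 18: 1; order 36: 1.
Total: 1 + 1 + 4 + 1 + 4 + 1 + 4 + 1 + 1 = 18.

18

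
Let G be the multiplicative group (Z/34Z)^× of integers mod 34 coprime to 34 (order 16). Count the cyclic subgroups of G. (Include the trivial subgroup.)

5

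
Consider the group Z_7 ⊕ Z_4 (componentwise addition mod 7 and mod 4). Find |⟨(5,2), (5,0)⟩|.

|⟨(5,2)⟩| = 14 and |⟨(5,0)⟩| = 7, so |H| is a multiple of lcm(14, 7) = 14 and divides |G| = 28.
Closing under the operation: H = {(0,0), (0,2), (1,0), (1,2), (2,0), (2,2), (3,0), (3,2), (4,0), (4,2), (5,0), (5,2), (6,0), (6,2)}, so |H| = 14.

14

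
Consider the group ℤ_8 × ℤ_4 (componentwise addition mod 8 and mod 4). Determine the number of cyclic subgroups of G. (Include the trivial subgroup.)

14

A cyclic subgroup of order d is generated by each of its φ(d) elements of order d, so the cyclic subgroups of order d number (#elements of order d)/φ(d).
Cyclic subgroups by order — order 1: 1; order 2: 3; order 4: 6; order 8: 4.
Total: 14.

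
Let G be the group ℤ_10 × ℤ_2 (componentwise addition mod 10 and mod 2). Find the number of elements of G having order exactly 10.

12

An element (a,b) has order lcm(ord(a), ord(b)); count pairs with lcm equal to 10.
Enumerating gives 12 such elements.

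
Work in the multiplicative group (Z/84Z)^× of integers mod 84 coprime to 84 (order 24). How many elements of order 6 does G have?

14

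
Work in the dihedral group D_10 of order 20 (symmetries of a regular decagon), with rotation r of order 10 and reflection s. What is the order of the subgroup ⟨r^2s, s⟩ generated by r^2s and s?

10

|⟨r^2s⟩| = 2 and |⟨s⟩| = 2, so |H| is a multiple of lcm(2, 2) = 2 and divides |G| = 20.
Closing under the operation: H = {e, r^2, r^4, r^6, r^8, s, r^2s, r^4s, r^6s, r^8s}, so |H| = 10.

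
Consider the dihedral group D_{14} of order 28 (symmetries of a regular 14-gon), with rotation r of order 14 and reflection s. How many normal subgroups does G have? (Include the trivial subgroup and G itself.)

7

G has 28 subgroups. Checking conjugation-invariance by order — order 1: 1/1 normal; order 2: 1/15 normal; order 4: 0/7 normal; order 7: 1/1 normal; order 14: 3/3 normal; order 28: 1/1 normal.
Total normal subgroups: 7.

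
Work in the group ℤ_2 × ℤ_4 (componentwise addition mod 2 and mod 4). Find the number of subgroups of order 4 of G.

3

|G| = 8 and 4 | 8, so subgroups of order 4 are possible by Lagrange.
The subgroups of order 4 are: {(0,0), (0,1), (0,2), (0,3)}; {(0,0), (0,2), (1,0), (1,2)}; {(0,0), (0,2), (1,1), (1,3)}.
So G has 3 subgroups of order 4.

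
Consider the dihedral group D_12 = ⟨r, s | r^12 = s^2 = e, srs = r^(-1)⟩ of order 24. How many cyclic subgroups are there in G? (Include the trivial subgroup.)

18

Group the elements of G by the cyclic subgroup they generate; each cyclic subgroup of order d accounts for φ(d) elements.
Cyclic subgroups by order — order 1: 1; order 2: 13; order 3: 1; order 4: 1; order 6: 1; order 12: 1.
Total: 18.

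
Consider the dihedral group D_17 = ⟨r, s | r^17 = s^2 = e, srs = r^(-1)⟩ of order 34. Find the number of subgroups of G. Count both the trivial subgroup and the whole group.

20

|G| = 34, so by Lagrange every subgroup order divides 34. Divisors: 1, 2, 17, 34.
Subgroups by order — order 1: 1; order 2: 17; order 17: 1; order 34: 1.
Total: 1 + 17 + 1 + 1 = 20.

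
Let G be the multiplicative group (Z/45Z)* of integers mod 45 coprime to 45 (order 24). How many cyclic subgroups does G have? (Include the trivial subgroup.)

12

Group the elements of G by the cyclic subgroup they generate; each cyclic subgroup of order d accounts for φ(d) elements.
Cyclic subgroups by order — order 1: 1; order 2: 3; order 3: 1; order 4: 2; order 6: 3; order 12: 2.
Total: 12.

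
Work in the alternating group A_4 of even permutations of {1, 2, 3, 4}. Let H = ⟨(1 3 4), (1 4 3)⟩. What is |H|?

3

|⟨(1 3 4)⟩| = 3 and |⟨(1 4 3)⟩| = 3, so |H| is a multiple of lcm(3, 3) = 3 and divides |G| = 12.
Closing under the operation: H = {e, (1 3 4), (1 4 3)}, so |H| = 3.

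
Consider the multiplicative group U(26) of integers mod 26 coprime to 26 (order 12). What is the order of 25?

Compute successive powers of 25 mod 26: 25, 1; 25^2 ≡ 1 (mod 26).
So |⟨25⟩| = 2.

2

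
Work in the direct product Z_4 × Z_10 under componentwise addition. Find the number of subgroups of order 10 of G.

|G| = 40 and 10 | 40, so subgroups of order 10 are possible by Lagrange.
The subgroups of order 10 are: {(0,0), (0,1), (0,2), (0,3), (0,4), (0,5), (0,6), (0,7), (0,8), (0,9)}; {(0,0), (0,2), (0,4), (0,6), (0,8), (2,0), (2,2), (2,4), (2,6), (2,8)}; {(0,0), (0,2), (0,4), (0,6), (0,8), (2,1), (2,3), (2,5), (2,7), (2,9)}.
So G has 3 subgroups of order 10.

3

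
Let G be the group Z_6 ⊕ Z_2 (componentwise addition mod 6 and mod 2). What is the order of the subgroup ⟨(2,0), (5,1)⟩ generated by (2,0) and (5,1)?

|⟨(2,0)⟩| = 3 and |⟨(5,1)⟩| = 6, so |H| is a multiple of lcm(3, 6) = 6 and divides |G| = 12.
Closing under the operation: H = {(0,0), (1,1), (2,0), (3,1), (4,0), (5,1)}, so |H| = 6.

6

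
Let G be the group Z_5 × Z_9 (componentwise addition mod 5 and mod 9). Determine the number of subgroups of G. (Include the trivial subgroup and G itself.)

|G| = 45, so by Lagrange every subgroup order divides 45. Divisors: 1, 3, 5, 9, 15, 45.
Subgroups by order — order 1: 1; order 3: 1; order 5: 1; order 9: 1; order 15: 1; order 45: 1.
Total: 1 + 1 + 1 + 1 + 1 + 1 = 6.

6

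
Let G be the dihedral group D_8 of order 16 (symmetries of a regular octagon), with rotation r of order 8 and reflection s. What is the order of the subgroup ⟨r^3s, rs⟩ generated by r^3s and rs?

|⟨r^3s⟩| = 2 and |⟨rs⟩| = 2, so |H| is a multiple of lcm(2, 2) = 2 and divides |G| = 16.
Closing under the operation: H = {e, r^2, r^4, r^6, rs, r^3s, r^5s, r^7s}, so |H| = 8.

8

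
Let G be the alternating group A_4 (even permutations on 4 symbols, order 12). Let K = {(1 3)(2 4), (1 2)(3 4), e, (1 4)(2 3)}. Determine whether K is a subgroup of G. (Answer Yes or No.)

|K| = 4 divides |G| = 12, consistent with Lagrange.
K contains the identity, every element's inverse is in K, and K is closed under ∘: it is a subgroup.

Yes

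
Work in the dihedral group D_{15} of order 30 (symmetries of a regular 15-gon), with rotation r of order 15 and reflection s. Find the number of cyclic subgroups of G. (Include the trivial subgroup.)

A cyclic subgroup of order d is generated by each of its φ(d) elements of order d, so the cyclic subgroups of order d number (#elements of order d)/φ(d).
Cyclic subgroups by order — order 1: 1; order 2: 15; order 3: 1; order 5: 1; order 15: 1.
Total: 19.

19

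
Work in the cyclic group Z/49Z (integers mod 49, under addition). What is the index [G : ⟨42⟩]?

|⟨42⟩| = 7 and |G| = 49.
By Lagrange, [G : H] = |G|/|H| = 49/7 = 7.

7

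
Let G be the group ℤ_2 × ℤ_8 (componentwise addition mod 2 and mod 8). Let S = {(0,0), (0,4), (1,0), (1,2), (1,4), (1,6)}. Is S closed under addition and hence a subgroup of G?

No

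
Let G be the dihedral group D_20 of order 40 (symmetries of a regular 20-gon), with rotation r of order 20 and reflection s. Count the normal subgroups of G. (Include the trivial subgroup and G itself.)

9

G has 48 subgroups. Checking conjugation-invariance by order — order 1: 1/1 normal; order 2: 1/21 normal; order 4: 1/11 normal; order 5: 1/1 normal; order 8: 0/5 normal; order 10: 1/5 normal; order 20: 3/3 normal; order 40: 1/1 normal.
Total normal subgroups: 9.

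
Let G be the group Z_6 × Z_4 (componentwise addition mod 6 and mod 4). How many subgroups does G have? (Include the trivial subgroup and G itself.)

|G| = 24, so by Lagrange every subgroup order divides 24. Divisors: 1, 2, 3, 4, 6, 8, 12, 24.
Subgroups by order — order 1: 1; order 2: 3; order 3: 1; order 4: 3; order 6: 3; order 8: 1; order 12: 3; order 24: 1.
Total: 1 + 3 + 1 + 3 + 3 + 1 + 3 + 1 = 16.

16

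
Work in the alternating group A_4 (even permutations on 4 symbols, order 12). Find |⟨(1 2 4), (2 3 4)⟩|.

|⟨(1 2 4)⟩| = 3 and |⟨(2 3 4)⟩| = 3, so |H| is a multiple of lcm(3, 3) = 3 and divides |G| = 12.
Closing {(1 2 4), (2 3 4)} under the group operation gives all of G, so |H| = 12.

12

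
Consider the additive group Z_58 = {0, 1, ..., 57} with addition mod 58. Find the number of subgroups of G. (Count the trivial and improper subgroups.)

4

A cyclic group of order 58 has exactly one subgroup for each divisor of 58.
Divisors of 58: 1, 2, 29, 58.
So Z_58 has 4 subgroups.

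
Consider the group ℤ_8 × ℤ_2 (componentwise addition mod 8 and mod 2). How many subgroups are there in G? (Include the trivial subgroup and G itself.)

|G| = 16, so by Lagrange every subgroup order divides 16. Divisors: 1, 2, 4, 8, 16.
Subgroups by order — order 1: 1; order 2: 3; order 4: 3; order 8: 3; order 16: 1.
Total: 1 + 3 + 3 + 3 + 1 = 11.

11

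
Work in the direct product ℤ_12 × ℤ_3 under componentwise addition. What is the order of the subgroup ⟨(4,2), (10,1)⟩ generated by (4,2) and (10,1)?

18

|⟨(4,2)⟩| = 3 and |⟨(10,1)⟩| = 6, so |H| is a multiple of lcm(3, 6) = 6 and divides |G| = 36.
Closing under the operation: H = {(0,0), (0,1), (0,2), (2,0), (2,1), (2,2), (4,0), (4,1), (4,2), (6,0), (6,1), (6,2), (8,0), (8,1), (8,2), (10,0), (10,1), (10,2)}, so |H| = 18.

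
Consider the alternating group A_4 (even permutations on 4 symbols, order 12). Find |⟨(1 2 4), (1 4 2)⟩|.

|⟨(1 2 4)⟩| = 3 and |⟨(1 4 2)⟩| = 3, so |H| is a multiple of lcm(3, 3) = 3 and divides |G| = 12.
Closing under the operation: H = {e, (1 2 4), (1 4 2)}, so |H| = 3.

3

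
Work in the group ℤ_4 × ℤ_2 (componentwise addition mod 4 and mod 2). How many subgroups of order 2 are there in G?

|G| = 8 and 2 | 8, so subgroups of order 2 are possible by Lagrange.
The subgroups of order 2 are: {(0,0), (0,1)}; {(0,0), (2,0)}; {(0,0), (2,1)}.
So G has 3 subgroups of order 2.

3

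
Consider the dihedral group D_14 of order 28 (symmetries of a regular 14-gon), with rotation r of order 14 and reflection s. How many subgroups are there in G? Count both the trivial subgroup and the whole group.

28

|G| = 28, so by Lagrange every subgroup order divides 28. Divisors: 1, 2, 4, 7, 14, 28.
Subgroups by order — order 1: 1; order 2: 15; order 4: 7; order 7: 1; order 14: 3; order 28: 1.
Total: 1 + 15 + 7 + 1 + 3 + 1 = 28.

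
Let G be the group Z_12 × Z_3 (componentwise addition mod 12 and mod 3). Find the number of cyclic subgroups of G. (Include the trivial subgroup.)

15

Each element a generates a cyclic subgroup ⟨a⟩; distinct elements may generate the same one (a cyclic group of order d has φ(d) generators).
Cyclic subgroups by order — order 1: 1; order 2: 1; order 3: 4; order 4: 1; order 6: 4; order 12: 4.
Total: 15.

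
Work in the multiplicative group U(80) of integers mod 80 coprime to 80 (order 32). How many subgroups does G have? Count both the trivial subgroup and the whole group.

54

|G| = 32, so by Lagrange every subgroup order divides 32. Divisors: 1, 2, 4, 8, 16, 32.
Subgroups by order — order 1: 1; order 2: 7; order 4: 19; order 8: 19; order 16: 7; order 32: 1.
Total: 1 + 7 + 19 + 19 + 7 + 1 = 54.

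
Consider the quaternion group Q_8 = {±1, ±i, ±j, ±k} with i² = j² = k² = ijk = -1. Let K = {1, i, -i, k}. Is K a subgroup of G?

k ∈ K but its inverse -k ∉ K, so K is not a subgroup.

No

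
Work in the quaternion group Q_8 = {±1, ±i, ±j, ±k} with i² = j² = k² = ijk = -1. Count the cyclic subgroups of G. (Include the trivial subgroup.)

A cyclic subgroup of order d is generated by each of its φ(d) elements of order d, so the cyclic subgroups of order d number (#elements of order d)/φ(d).
Cyclic subgroups by order — order 1: 1; order 2: 1; order 4: 3.
Total: 5.

5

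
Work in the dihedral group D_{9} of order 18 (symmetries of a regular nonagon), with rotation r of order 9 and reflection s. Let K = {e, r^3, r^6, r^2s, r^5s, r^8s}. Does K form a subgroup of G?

Yes

|K| = 6 divides |G| = 18, consistent with Lagrange.
K contains the identity, every element's inverse is in K, and K is closed under ·: it is a subgroup.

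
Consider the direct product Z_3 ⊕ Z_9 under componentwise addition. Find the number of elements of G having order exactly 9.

An element (a,b) has order lcm(ord(a), ord(b)); count pairs with lcm equal to 9.
Enumerating gives 18 such elements.

18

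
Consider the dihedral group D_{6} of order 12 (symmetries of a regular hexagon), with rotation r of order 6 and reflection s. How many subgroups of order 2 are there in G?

|G| = 12 and 2 | 12, so subgroups of order 2 are possible by Lagrange.
The subgroups of order 2 are: {e, r^2s}; {e, r^3}; {e, r^3s}; {e, r^4s}; … (7 in all).
So G has 7 subgroups of order 2.

7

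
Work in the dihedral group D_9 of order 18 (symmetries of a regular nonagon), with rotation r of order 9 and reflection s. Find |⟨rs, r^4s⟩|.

|⟨rs⟩| = 2 and |⟨r^4s⟩| = 2, so |H| is a multiple of lcm(2, 2) = 2 and divides |G| = 18.
Closing under the operation: H = {e, r^3, r^6, rs, r^4s, r^7s}, so |H| = 6.

6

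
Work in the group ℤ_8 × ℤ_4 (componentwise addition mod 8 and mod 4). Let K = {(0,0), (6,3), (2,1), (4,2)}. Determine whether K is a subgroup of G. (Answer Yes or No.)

Yes

|K| = 4 divides |G| = 32, consistent with Lagrange.
K contains the identity, every element's inverse is in K, and K is closed under +: it is a subgroup.
In fact K = ⟨(6,3)⟩.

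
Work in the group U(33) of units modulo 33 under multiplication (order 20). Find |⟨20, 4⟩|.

10

|⟨20⟩| = 10 and |⟨4⟩| = 5, so |H| is a multiple of lcm(10, 5) = 10 and divides |G| = 20.
Closing under the operation: H = {1, 4, 5, 14, 16, 20, 23, 25, 26, 31}, so |H| = 10.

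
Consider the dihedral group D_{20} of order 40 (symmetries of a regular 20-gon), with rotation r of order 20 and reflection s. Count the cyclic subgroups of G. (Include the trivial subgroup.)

26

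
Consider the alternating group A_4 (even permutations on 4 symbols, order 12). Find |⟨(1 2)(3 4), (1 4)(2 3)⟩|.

4

|⟨(1 2)(3 4)⟩| = 2 and |⟨(1 4)(2 3)⟩| = 2, so |H| is a multiple of lcm(2, 2) = 2 and divides |G| = 12.
Closing under the operation: H = {e, (1 2)(3 4), (1 3)(2 4), (1 4)(2 3)}, so |H| = 4.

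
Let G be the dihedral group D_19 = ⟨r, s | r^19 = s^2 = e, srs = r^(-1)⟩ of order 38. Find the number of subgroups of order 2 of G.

|G| = 38 and 2 | 38, so subgroups of order 2 are possible by Lagrange.
The subgroups of order 2 are: {e, r^10s}; {e, r^11s}; {e, r^12s}; {e, r^13s}; … (19 in all).
So G has 19 subgroups of order 2.

19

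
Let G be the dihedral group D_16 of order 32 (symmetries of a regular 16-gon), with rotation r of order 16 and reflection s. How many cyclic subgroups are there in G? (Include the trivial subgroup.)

Each element a generates a cyclic subgroup ⟨a⟩; distinct elements may generate the same one (a cyclic group of order d has φ(d) generators).
Cyclic subgroups by order — order 1: 1; order 2: 17; order 4: 1; order 8: 1; order 16: 1.
Total: 21.

21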